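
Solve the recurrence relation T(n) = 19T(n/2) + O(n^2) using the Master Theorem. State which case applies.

Master Theorem for T(n) = 19T(n/2) + O(n^2):

a = 19, b = 2, c = 2
log_b(a) = log_2(19) = 4.2479

Case 1: c = 2 < log_2(19) = 4.2479
T(n) = O(n^(log_2 19))

For T(n) = 19T(n/2) + O(n^2): log_2(19) = 4.2479. This is Case 1 of the Master Theorem (c < log_b(a), work dominated by leaves), giving O(n^(log_2 19)).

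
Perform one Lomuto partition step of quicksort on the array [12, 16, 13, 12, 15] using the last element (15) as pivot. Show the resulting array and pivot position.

Lomuto partition with pivot = 15:

Initial array: [12, 16, 13, 12, 15]

arr[0]=12 <= 15: swap with position 0, array becomes [12, 16, 13, 12, 15]
arr[1]=16 > 15: no swap
arr[2]=13 <= 15: swap with position 1, array becomes [12, 13, 16, 12, 15]
arr[3]=12 <= 15: swap with position 2, array becomes [12, 13, 12, 16, 15]

Place pivot at position 3: [12, 13, 12, 15, 16]
Pivot position: 3

After partitioning with pivot 15, the array becomes [12, 13, 12, 15, 16]. The pivot is placed at index 3. All elements to the left of the pivot are <= 15, and all elements to the right are > 15.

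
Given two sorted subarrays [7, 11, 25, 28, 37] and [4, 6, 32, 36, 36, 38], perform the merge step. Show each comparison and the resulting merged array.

Merging process:

Compare 7 vs 4: take 4 from right. Merged: [4]
Compare 7 vs 6: take 6 from right. Merged: [4, 6]
Compare 7 vs 32: take 7 from left. Merged: [4, 6, 7]
Compare 11 vs 32: take 11 from left. Merged: [4, 6, 7, 11]
Compare 25 vs 32: take 25 from left. Merged: [4, 6, 7, 11, 25]
Compare 28 vs 32: take 28 from left. Merged: [4, 6, 7, 11, 25, 28]
Compare 37 vs 32: take 32 from right. Merged: [4, 6, 7, 11, 25, 28, 32]
Compare 37 vs 36: take 36 from right. Merged: [4, 6, 7, 11, 25, 28, 32, 36]
Compare 37 vs 36: take 36 from right. Merged: [4, 6, 7, 11, 25, 28, 32, 36, 36]
Compare 37 vs 38: take 37 from left. Merged: [4, 6, 7, 11, 25, 28, 32, 36, 36, 37]
Append remaining from right: [38]. Merged: [4, 6, 7, 11, 25, 28, 32, 36, 36, 37, 38]

Final merged array: [4, 6, 7, 11, 25, 28, 32, 36, 36, 37, 38]
Total comparisons: 10

The merged array is [4, 6, 7, 11, 25, 28, 32, 36, 36, 37, 38], requiring 10 comparisons. The merge step runs in O(n) time where n is the total number of elements.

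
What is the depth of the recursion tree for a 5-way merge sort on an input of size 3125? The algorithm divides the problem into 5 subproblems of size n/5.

For divide and conquer with division factor 5:

Problem sizes at each level:
Level 0: 3125
Level 1: 625
Level 2: 125
Level 3: 25
Level 4: 5
Level 5: 1

The root is level 0 and the size-1 base case is level 5 (the tree spans levels 0 through 5, i.e. 6 levels counting the root), so the depth is the number of divisions: log_5(3125) = 5

The recursion tree depth is log_5(3125) = 5. At each level, the problem size is divided by 5, so it takes 5 divisions to reduce to a base case of size 1. The algorithm makes 5 recursive calls at each level.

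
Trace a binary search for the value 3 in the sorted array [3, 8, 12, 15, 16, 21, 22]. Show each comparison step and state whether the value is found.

Binary search for 3 in [3, 8, 12, 15, 16, 21, 22]:

lo=0, hi=6, mid=3, arr[mid]=15 -> 15 > 3, search left half
lo=0, hi=2, mid=1, arr[mid]=8 -> 8 > 3, search left half
lo=0, hi=0, mid=0, arr[mid]=3 -> Found target at index 0!

Binary search finds 3 at index 0 after 3 comparisons. The search repeatedly halves the search space by comparing with the middle element.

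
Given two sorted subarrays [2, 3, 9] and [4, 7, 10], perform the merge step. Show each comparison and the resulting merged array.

Merging process:

Compare 2 vs 4: take 2 from left. Merged: [2]
Compare 3 vs 4: take 3 from left. Merged: [2, 3]
Compare 9 vs 4: take 4 from right. Merged: [2, 3, 4]
Compare 9 vs 7: take 7 from right. Merged: [2, 3, 4, 7]
Compare 9 vs 10: take 9 from left. Merged: [2, 3, 4, 7, 9]
Append remaining from right: [10]. Merged: [2, 3, 4, 7, 9, 10]

Final merged array: [2, 3, 4, 7, 9, 10]
Total comparisons: 5

The merged array is [2, 3, 4, 7, 9, 10], requiring 5 comparisons. The merge step runs in O(n) time where n is the total number of elements.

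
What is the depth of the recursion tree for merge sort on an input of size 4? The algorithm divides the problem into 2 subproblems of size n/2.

For divide and conquer with division factor 2:

Problem sizes at each level:
Level 0: 4
Level 1: 2
Level 2: 1

The root is level 0 and the size-1 base case is level 2 (the tree spans levels 0 through 2, i.e. 3 levels counting the root), so the depth is the number of divisions: log_2(4) = 2

The recursion tree depth is log_2(4) = 2. At each level, the problem size is divided by 2, so it takes 2 divisions to reduce to a base case of size 1. The algorithm makes 2 recursive calls at each level.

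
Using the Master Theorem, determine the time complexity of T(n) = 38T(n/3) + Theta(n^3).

Master Theorem for T(n) = 38T(n/3) + O(n^3):

a = 38, b = 3, c = 3
log_b(a) = log_3(38) = 3.3111

Case 1: c = 3 < log_3(38) = 3.3111
T(n) = O(n^(log_3 38))

For T(n) = 38T(n/3) + O(n^3): log_3(38) = 3.3111. This is Case 1 of the Master Theorem (c < log_b(a), work dominated by leaves), giving O(n^(log_3 38)).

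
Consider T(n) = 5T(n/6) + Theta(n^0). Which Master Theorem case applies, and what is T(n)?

Master Theorem for T(n) = 5T(n/6) + O(n^0):

a = 5, b = 6, c = 0
log_b(a) = log_6(5) = 0.8982

Case 1: c = 0 < log_6(5) = 0.8982
T(n) = O(n^(log_6 5))

For T(n) = 5T(n/6) + O(n^0): log_6(5) = 0.8982. This is Case 1 of the Master Theorem (c < log_b(a), work dominated by leaves), giving O(n^(log_6 5)).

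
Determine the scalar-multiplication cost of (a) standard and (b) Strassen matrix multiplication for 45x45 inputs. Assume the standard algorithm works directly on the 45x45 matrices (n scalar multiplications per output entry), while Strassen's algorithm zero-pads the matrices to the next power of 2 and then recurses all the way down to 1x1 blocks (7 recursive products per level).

Matrix multiplication for 45x45 matrices:

Strassen's algorithm requires power-of-2 dimensions. Pad 45x45 to 64x64 (next power of 2).

Standard algorithm: 45^3 = 91125 multiplications
Strassen's algorithm: 7^(log2(64)) = 7^6 = 117649 multiplications
Difference: 91125 - 117649 = -26524 (Strassen uses MORE here due to padding overhead — for small or just-over-power-of-2 n, padding can outweigh the per-level savings)

Standard: 91125 multiplications (45^3). Strassen: 117649 multiplications (7^6, after padding to 64x64). Strassen reduces 8 recursive multiplications to 7 at each level.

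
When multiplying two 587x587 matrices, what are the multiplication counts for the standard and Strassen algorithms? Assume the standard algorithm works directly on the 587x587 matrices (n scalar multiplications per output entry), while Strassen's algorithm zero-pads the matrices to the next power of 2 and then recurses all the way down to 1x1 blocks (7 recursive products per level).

Matrix multiplication for 587x587 matrices:

Strassen's algorithm requires power-of-2 dimensions. Pad 587x587 to 1024x1024 (next power of 2).

Standard algorithm: 587^3 = 202262003 multiplications
Strassen's algorithm: 7^(log2(1024)) = 7^10 = 282475249 multiplications
Difference: 202262003 - 282475249 = -80213246 (Strassen uses MORE here due to padding overhead — for small or just-over-power-of-2 n, padding can outweigh the per-level savings)

Standard: 202262003 multiplications (587^3). Strassen: 282475249 multiplications (7^10, after padding to 1024x1024). Strassen reduces 8 recursive multiplications to 7 at each level.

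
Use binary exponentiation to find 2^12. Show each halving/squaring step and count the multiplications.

Computing 2^12 by squaring (build up from 2^1; each line after the first costs one multiplication):

2^1 = 2
2^2 = (2^1)^2 = 2^2 = 4
2^3 = 2 * 2^2 = 2 * 4 = 8
2^6 = (2^3)^2 = 8^2 = 64
2^12 = (2^6)^2 = 64^2 = 4096

Result: 4096
Multiplications needed: 4 (4 lines after 2^1)

2^12 = 4096. Using exponentiation by squaring, this requires 4 multiplications. The key idea: if the exponent is even, square the half-power; if odd, multiply by the base once.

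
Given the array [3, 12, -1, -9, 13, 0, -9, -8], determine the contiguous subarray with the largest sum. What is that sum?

Using Kadane's algorithm on [3, 12, -1, -9, 13, 0, -9, -8]:

Scanning through the array:
Position 1 (value 12): max_ending_here = 15, max_so_far = 15
Position 2 (value -1): max_ending_here = 14, max_so_far = 15
Position 3 (value -9): max_ending_here = 5, max_so_far = 15
Position 4 (value 13): max_ending_here = 18, max_so_far = 18
Position 5 (value 0): max_ending_here = 18, max_so_far = 18
Position 6 (value -9): max_ending_here = 9, max_so_far = 18
Position 7 (value -8): max_ending_here = 1, max_so_far = 18

Maximum subarray: [3, 12, -1, -9, 13]
Maximum sum: 18

The maximum subarray is [3, 12, -1, -9, 13] with sum 18. This subarray runs from index 0 to index 4.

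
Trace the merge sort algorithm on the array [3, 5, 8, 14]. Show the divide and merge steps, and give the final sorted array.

Merge sort trace:

Split: [3, 5, 8, 14] -> [3, 5] and [8, 14]
  Split: [3, 5] -> [3] and [5]
  Merge: [3] + [5] -> [3, 5]
  Split: [8, 14] -> [8] and [14]
  Merge: [8] + [14] -> [8, 14]
Merge: [3, 5] + [8, 14] -> [3, 5, 8, 14]

Final sorted array: [3, 5, 8, 14]

The merge sort proceeds by recursively splitting the array and merging sorted halves.
After all merges, the sorted array is [3, 5, 8, 14].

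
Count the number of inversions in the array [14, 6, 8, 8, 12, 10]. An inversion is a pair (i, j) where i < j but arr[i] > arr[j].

Finding inversions in [14, 6, 8, 8, 12, 10]:

(0, 1): arr[0]=14 > arr[1]=6
(0, 2): arr[0]=14 > arr[2]=8
(0, 3): arr[0]=14 > arr[3]=8
(0, 4): arr[0]=14 > arr[4]=12
(0, 5): arr[0]=14 > arr[5]=10
(4, 5): arr[4]=12 > arr[5]=10

Total inversions: 6

The array has 6 inversion(s): (0,1), (0,2), (0,3), (0,4), (0,5), (4,5). Each pair (i,j) satisfies i < j and arr[i] > arr[j].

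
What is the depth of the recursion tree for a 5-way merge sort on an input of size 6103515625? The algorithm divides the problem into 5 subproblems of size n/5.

For divide and conquer with division factor 5:

Problem sizes at each level:
Level 0: 6103515625
Level 1: 1220703125
Level 2: 244140625
Level 3: 48828125
Level 4: 9765625
Level 5: 1953125
Level 6: 390625
Level 7: 78125
Level 8: 15625
Level 9: 3125
Level 10: 625
Level 11: 125
Level 12: 25
Level 13: 5
Level 14: 1

The root is level 0 and the size-1 base case is level 14 (the tree spans levels 0 through 14, i.e. 15 levels counting the root), so the depth is the number of divisions: log_5(6103515625) = 14

The recursion tree depth is log_5(6103515625) = 14. At each level, the problem size is divided by 5, so it takes 14 divisions to reduce to a base case of size 1. The algorithm makes 5 recursive calls at each level.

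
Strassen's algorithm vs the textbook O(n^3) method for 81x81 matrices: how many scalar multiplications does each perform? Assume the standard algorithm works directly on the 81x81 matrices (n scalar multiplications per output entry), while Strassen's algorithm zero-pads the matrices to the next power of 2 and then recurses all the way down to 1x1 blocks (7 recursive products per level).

Matrix multiplication for 81x81 matrices:

Strassen's algorithm requires power-of-2 dimensions. Pad 81x81 to 128x128 (next power of 2).

Standard algorithm: 81^3 = 531441 multiplications
Strassen's algorithm: 7^(log2(128)) = 7^7 = 823543 multiplications
Difference: 531441 - 823543 = -292102 (Strassen uses MORE here due to padding overhead — for small or just-over-power-of-2 n, padding can outweigh the per-level savings)

Standard: 531441 multiplications (81^3). Strassen: 823543 multiplications (7^7, after padding to 128x128). Strassen reduces 8 recursive multiplications to 7 at each level.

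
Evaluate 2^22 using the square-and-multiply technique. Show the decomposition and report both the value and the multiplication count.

Computing 2^22 by squaring (build up from 2^1; each line after the first costs one multiplication):

2^1 = 2
2^2 = (2^1)^2 = 2^2 = 4
2^4 = (2^2)^2 = 4^2 = 16
2^5 = 2 * 2^4 = 2 * 16 = 32
2^10 = (2^5)^2 = 32^2 = 1024
2^11 = 2 * 2^10 = 2 * 1024 = 2048
2^22 = (2^11)^2 = 2048^2 = 4194304

Result: 4194304
Multiplications needed: 6 (6 lines after 2^1)

2^22 = 4194304. Using exponentiation by squaring, this requires 6 multiplications. The key idea: if the exponent is even, square the half-power; if odd, multiply by the base once.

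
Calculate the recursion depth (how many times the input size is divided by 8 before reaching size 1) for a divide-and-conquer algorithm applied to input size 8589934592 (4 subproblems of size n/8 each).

For divide and conquer with division factor 8:

Problem sizes at each level:
Level 0: 8589934592
Level 1: 1073741824
Level 2: 134217728
Level 3: 16777216
Level 4: 2097152
Level 5: 262144
Level 6: 32768
Level 7: 4096
Level 8: 512
Level 9: 64
Level 10: 8
Level 11: 1

The root is level 0 and the size-1 base case is level 11 (the tree spans levels 0 through 11, i.e. 12 levels counting the root), so the depth is the number of divisions: log_8(8589934592) = 11

The recursion tree depth is log_8(8589934592) = 11. At each level, the problem size is divided by 8, so it takes 11 divisions to reduce to a base case of size 1. The algorithm makes 4 recursive calls at each level.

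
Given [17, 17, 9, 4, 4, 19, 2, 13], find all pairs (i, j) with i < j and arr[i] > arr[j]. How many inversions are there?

Finding inversions in [17, 17, 9, 4, 4, 19, 2, 13]:

(0, 2): arr[0]=17 > arr[2]=9
(0, 3): arr[0]=17 > arr[3]=4
(0, 4): arr[0]=17 > arr[4]=4
(0, 6): arr[0]=17 > arr[6]=2
(0, 7): arr[0]=17 > arr[7]=13
(1, 2): arr[1]=17 > arr[2]=9
(1, 3): arr[1]=17 > arr[3]=4
(1, 4): arr[1]=17 > arr[4]=4
(1, 6): arr[1]=17 > arr[6]=2
(1, 7): arr[1]=17 > arr[7]=13
(2, 3): arr[2]=9 > arr[3]=4
(2, 4): arr[2]=9 > arr[4]=4
(2, 6): arr[2]=9 > arr[6]=2
(3, 6): arr[3]=4 > arr[6]=2
(4, 6): arr[4]=4 > arr[6]=2
(5, 6): arr[5]=19 > arr[6]=2
(5, 7): arr[5]=19 > arr[7]=13

Total inversions: 17

The array has 17 inversion(s): (0,2), (0,3), (0,4), (0,6), (0,7), (1,2), (1,3), (1,4), (1,6), (1,7), (2,3), (2,4), (2,6), (3,6), (4,6), (5,6), (5,7). Each pair (i,j) satisfies i < j and arr[i] > arr[j].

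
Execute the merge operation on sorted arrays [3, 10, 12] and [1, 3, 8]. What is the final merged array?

Merging process:

Compare 3 vs 1: take 1 from right. Merged: [1]
Compare 3 vs 3: take 3 from left. Merged: [1, 3]
Compare 10 vs 3: take 3 from right. Merged: [1, 3, 3]
Compare 10 vs 8: take 8 from right. Merged: [1, 3, 3, 8]
Append remaining from left: [10, 12]. Merged: [1, 3, 3, 8, 10, 12]

Final merged array: [1, 3, 3, 8, 10, 12]
Total comparisons: 4

The merged array is [1, 3, 3, 8, 10, 12], requiring 4 comparisons. The merge step runs in O(n) time where n is the total number of elements.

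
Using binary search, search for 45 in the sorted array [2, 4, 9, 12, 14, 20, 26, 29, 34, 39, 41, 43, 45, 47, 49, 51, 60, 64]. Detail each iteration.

Binary search for 45 in [2, 4, 9, 12, 14, 20, 26, 29, 34, 39, 41, 43, 45, 47, 49, 51, 60, 64]:

lo=0, hi=17, mid=8, arr[mid]=34 -> 34 < 45, search right half
lo=9, hi=17, mid=13, arr[mid]=47 -> 47 > 45, search left half
lo=9, hi=12, mid=10, arr[mid]=41 -> 41 < 45, search right half
lo=11, hi=12, mid=11, arr[mid]=43 -> 43 < 45, search right half
lo=12, hi=12, mid=12, arr[mid]=45 -> Found target at index 12!

Binary search finds 45 at index 12 after 5 comparisons. The search repeatedly halves the search space by comparing with the middle element.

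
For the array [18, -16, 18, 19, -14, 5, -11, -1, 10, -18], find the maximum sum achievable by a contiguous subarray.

Using Kadane's algorithm on [18, -16, 18, 19, -14, 5, -11, -1, 10, -18]:

Scanning through the array:
Position 1 (value -16): max_ending_here = 2, max_so_far = 18
Position 2 (value 18): max_ending_here = 20, max_so_far = 20
Position 3 (value 19): max_ending_here = 39, max_so_far = 39
Position 4 (value -14): max_ending_here = 25, max_so_far = 39
Position 5 (value 5): max_ending_here = 30, max_so_far = 39
Position 6 (value -11): max_ending_here = 19, max_so_far = 39
Position 7 (value -1): max_ending_here = 18, max_so_far = 39
Position 8 (value 10): max_ending_here = 28, max_so_far = 39
Position 9 (value -18): max_ending_here = 10, max_so_far = 39

Maximum subarray: [18, -16, 18, 19]
Maximum sum: 39

The maximum subarray is [18, -16, 18, 19] with sum 39. This subarray runs from index 0 to index 3.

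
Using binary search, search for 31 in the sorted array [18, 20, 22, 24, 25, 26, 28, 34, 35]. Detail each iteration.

Binary search for 31 in [18, 20, 22, 24, 25, 26, 28, 34, 35]:

lo=0, hi=8, mid=4, arr[mid]=25 -> 25 < 31, search right half
lo=5, hi=8, mid=6, arr[mid]=28 -> 28 < 31, search right half
lo=7, hi=8, mid=7, arr[mid]=34 -> 34 > 31, search left half
lo=7 > hi=6, target 31 not found

Binary search determines that 31 is not in the array after 3 comparisons. The search space was exhausted without finding the target.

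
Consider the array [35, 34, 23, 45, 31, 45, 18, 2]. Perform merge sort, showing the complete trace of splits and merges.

Merge sort trace:

Split: [35, 34, 23, 45, 31, 45, 18, 2] -> [35, 34, 23, 45] and [31, 45, 18, 2]
  Split: [35, 34, 23, 45] -> [35, 34] and [23, 45]
    Split: [35, 34] -> [35] and [34]
    Merge: [35] + [34] -> [34, 35]
    Split: [23, 45] -> [23] and [45]
    Merge: [23] + [45] -> [23, 45]
  Merge: [34, 35] + [23, 45] -> [23, 34, 35, 45]
  Split: [31, 45, 18, 2] -> [31, 45] and [18, 2]
    Split: [31, 45] -> [31] and [45]
    Merge: [31] + [45] -> [31, 45]
    Split: [18, 2] -> [18] and [2]
    Merge: [18] + [2] -> [2, 18]
  Merge: [31, 45] + [2, 18] -> [2, 18, 31, 45]
Merge: [23, 34, 35, 45] + [2, 18, 31, 45] -> [2, 18, 23, 31, 34, 35, 45, 45]

Final sorted array: [2, 18, 23, 31, 34, 35, 45, 45]

The merge sort proceeds by recursively splitting the array and merging sorted halves.
After all merges, the sorted array is [2, 18, 23, 31, 34, 35, 45, 45].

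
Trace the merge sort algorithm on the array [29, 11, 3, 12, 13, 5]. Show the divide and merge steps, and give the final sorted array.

Merge sort trace:

Split: [29, 11, 3, 12, 13, 5] -> [29, 11, 3] and [12, 13, 5]
  Split: [29, 11, 3] -> [29] and [11, 3]
    Split: [11, 3] -> [11] and [3]
    Merge: [11] + [3] -> [3, 11]
  Merge: [29] + [3, 11] -> [3, 11, 29]
  Split: [12, 13, 5] -> [12] and [13, 5]
    Split: [13, 5] -> [13] and [5]
    Merge: [13] + [5] -> [5, 13]
  Merge: [12] + [5, 13] -> [5, 12, 13]
Merge: [3, 11, 29] + [5, 12, 13] -> [3, 5, 11, 12, 13, 29]

Final sorted array: [3, 5, 11, 12, 13, 29]

The merge sort proceeds by recursively splitting the array and merging sorted halves.
After all merges, the sorted array is [3, 5, 11, 12, 13, 29].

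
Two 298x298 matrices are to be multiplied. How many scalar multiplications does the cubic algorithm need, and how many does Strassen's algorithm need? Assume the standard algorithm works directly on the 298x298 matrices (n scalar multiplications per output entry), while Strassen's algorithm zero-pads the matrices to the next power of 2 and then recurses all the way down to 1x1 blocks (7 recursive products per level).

Matrix multiplication for 298x298 matrices:

Strassen's algorithm requires power-of-2 dimensions. Pad 298x298 to 512x512 (next power of 2).

Standard algorithm: 298^3 = 26463592 multiplications
Strassen's algorithm: 7^(log2(512)) = 7^9 = 40353607 multiplications
Difference: 26463592 - 40353607 = -13890015 (Strassen uses MORE here due to padding overhead — for small or just-over-power-of-2 n, padding can outweigh the per-level savings)

Standard: 26463592 multiplications (298^3). Strassen: 40353607 multiplications (7^9, after padding to 512x512). Strassen reduces 8 recursive multiplications to 7 at each level.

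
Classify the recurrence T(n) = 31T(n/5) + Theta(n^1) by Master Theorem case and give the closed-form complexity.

Master Theorem for T(n) = 31T(n/5) + O(n^1):

a = 31, b = 5, c = 1
log_b(a) = log_5(31) = 2.1337

Case 1: c = 1 < log_5(31) = 2.1337
T(n) = O(n^(log_5 31))

For T(n) = 31T(n/5) + O(n^1): log_5(31) = 2.1337. This is Case 1 of the Master Theorem (c < log_b(a), work dominated by leaves), giving O(n^(log_5 31)).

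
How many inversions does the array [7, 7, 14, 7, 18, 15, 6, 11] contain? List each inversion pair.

Finding inversions in [7, 7, 14, 7, 18, 15, 6, 11]:

(0, 6): arr[0]=7 > arr[6]=6
(1, 6): arr[1]=7 > arr[6]=6
(2, 3): arr[2]=14 > arr[3]=7
(2, 6): arr[2]=14 > arr[6]=6
(2, 7): arr[2]=14 > arr[7]=11
(3, 6): arr[3]=7 > arr[6]=6
(4, 5): arr[4]=18 > arr[5]=15
(4, 6): arr[4]=18 > arr[6]=6
(4, 7): arr[4]=18 > arr[7]=11
(5, 6): arr[5]=15 > arr[6]=6
(5, 7): arr[5]=15 > arr[7]=11

Total inversions: 11

The array has 11 inversion(s): (0,6), (1,6), (2,3), (2,6), (2,7), (3,6), (4,5), (4,6), (4,7), (5,6), (5,7). Each pair (i,j) satisfies i < j and arr[i] > arr[j].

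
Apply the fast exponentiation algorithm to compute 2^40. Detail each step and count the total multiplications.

Computing 2^40 by squaring (build up from 2^1; each line after the first costs one multiplication):

2^1 = 2
2^2 = (2^1)^2 = 2^2 = 4
2^4 = (2^2)^2 = 4^2 = 16
2^5 = 2 * 2^4 = 2 * 16 = 32
2^10 = (2^5)^2 = 32^2 = 1024
2^20 = (2^10)^2 = 1024^2 = 1048576
2^40 = (2^20)^2 = 1048576^2 = 1099511627776

Result: 1099511627776
Multiplications needed: 6 (6 lines after 2^1)

2^40 = 1099511627776. Using exponentiation by squaring, this requires 6 multiplications. The key idea: if the exponent is even, square the half-power; if odd, multiply by the base once.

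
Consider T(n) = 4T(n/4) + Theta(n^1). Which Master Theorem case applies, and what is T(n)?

Master Theorem for T(n) = 4T(n/4) + O(n^1):

a = 4, b = 4, c = 1
log_b(a) = log_4(4) = 1.0000

Case 2: c = 1 = log_4(4) = 1.0000
T(n) = O(n^1 log n) = O(n log n)

For T(n) = 4T(n/4) + O(n^1): log_4(4) = 1.0000. This is Case 2 of the Master Theorem (c = log_b(a), equal work at all levels), giving O(n log n).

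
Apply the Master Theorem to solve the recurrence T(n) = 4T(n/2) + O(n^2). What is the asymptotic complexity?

Master Theorem for T(n) = 4T(n/2) + O(n^2):

a = 4, b = 2, c = 2
log_b(a) = log_2(4) = 2.0000

Case 2: c = 2 = log_2(4) = 2.0000
T(n) = O(n^2 log n) = O(n^2 log n)

For T(n) = 4T(n/2) + O(n^2): log_2(4) = 2.0000. This is Case 2 of the Master Theorem (c = log_b(a), equal work at all levels), giving O(n^2 log n).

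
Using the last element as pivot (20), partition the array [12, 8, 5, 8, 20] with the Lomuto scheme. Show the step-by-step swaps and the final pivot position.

Lomuto partition with pivot = 20:

Initial array: [12, 8, 5, 8, 20]

arr[0]=12 <= 20: swap with position 0, array becomes [12, 8, 5, 8, 20]
arr[1]=8 <= 20: swap with position 1, array becomes [12, 8, 5, 8, 20]
arr[2]=5 <= 20: swap with position 2, array becomes [12, 8, 5, 8, 20]
arr[3]=8 <= 20: swap with position 3, array becomes [12, 8, 5, 8, 20]

Place pivot at position 4: [12, 8, 5, 8, 20]
Pivot position: 4

After partitioning with pivot 20, the array becomes [12, 8, 5, 8, 20]. The pivot is placed at index 4. All elements to the left of the pivot are <= 20, and all elements to the right are > 20.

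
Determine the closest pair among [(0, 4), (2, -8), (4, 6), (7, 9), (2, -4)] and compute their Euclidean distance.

Computing all pairwise distances among 5 points:

d((0, 4), (2, -8)) = 12.1655
d((0, 4), (4, 6)) = 4.4721
d((0, 4), (7, 9)) = 8.6023
d((0, 4), (2, -4)) = 8.2462
d((2, -8), (4, 6)) = 14.1421
d((2, -8), (7, 9)) = 17.72
d((2, -8), (2, -4)) = 4.0 <-- minimum
d((4, 6), (7, 9)) = 4.2426
d((4, 6), (2, -4)) = 10.198
d((7, 9), (2, -4)) = 13.9284

Closest pair: (2, -8) and (2, -4) with distance 4.0

The closest pair is (2, -8) and (2, -4) with Euclidean distance 4.0. For 5 points, brute-force pairwise comparison is shown above. For large n, the divide-and-conquer algorithm (sort by x, recurse on halves, check the dividing strip) achieves O(n log n).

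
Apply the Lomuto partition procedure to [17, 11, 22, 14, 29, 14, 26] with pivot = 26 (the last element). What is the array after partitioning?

Lomuto partition with pivot = 26:

Initial array: [17, 11, 22, 14, 29, 14, 26]

arr[0]=17 <= 26: swap with position 0, array becomes [17, 11, 22, 14, 29, 14, 26]
arr[1]=11 <= 26: swap with position 1, array becomes [17, 11, 22, 14, 29, 14, 26]
arr[2]=22 <= 26: swap with position 2, array becomes [17, 11, 22, 14, 29, 14, 26]
arr[3]=14 <= 26: swap with position 3, array becomes [17, 11, 22, 14, 29, 14, 26]
arr[4]=29 > 26: no swap
arr[5]=14 <= 26: swap with position 4, array becomes [17, 11, 22, 14, 14, 29, 26]

Place pivot at position 5: [17, 11, 22, 14, 14, 26, 29]
Pivot position: 5

After partitioning with pivot 26, the array becomes [17, 11, 22, 14, 14, 26, 29]. The pivot is placed at index 5. All elements to the left of the pivot are <= 26, and all elements to the right are > 26.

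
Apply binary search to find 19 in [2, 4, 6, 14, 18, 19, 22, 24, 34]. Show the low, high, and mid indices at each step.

Binary search for 19 in [2, 4, 6, 14, 18, 19, 22, 24, 34]:

lo=0, hi=8, mid=4, arr[mid]=18 -> 18 < 19, search right half
lo=5, hi=8, mid=6, arr[mid]=22 -> 22 > 19, search left half
lo=5, hi=5, mid=5, arr[mid]=19 -> Found target at index 5!

Binary search finds 19 at index 5 after 3 comparisons. The search repeatedly halves the search space by comparing with the middle element.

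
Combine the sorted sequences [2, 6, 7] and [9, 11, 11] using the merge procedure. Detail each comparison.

Merging process:

Compare 2 vs 9: take 2 from left. Merged: [2]
Compare 6 vs 9: take 6 from left. Merged: [2, 6]
Compare 7 vs 9: take 7 from left. Merged: [2, 6, 7]
Append remaining from right: [9, 11, 11]. Merged: [2, 6, 7, 9, 11, 11]

Final merged array: [2, 6, 7, 9, 11, 11]
Total comparisons: 3

The merged array is [2, 6, 7, 9, 11, 11], requiring 3 comparisons. The merge step runs in O(n) time where n is the total number of elements.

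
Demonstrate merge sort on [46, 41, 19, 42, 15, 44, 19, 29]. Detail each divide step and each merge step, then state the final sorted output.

Merge sort trace:

Split: [46, 41, 19, 42, 15, 44, 19, 29] -> [46, 41, 19, 42] and [15, 44, 19, 29]
  Split: [46, 41, 19, 42] -> [46, 41] and [19, 42]
    Split: [46, 41] -> [46] and [41]
    Merge: [46] + [41] -> [41, 46]
    Split: [19, 42] -> [19] and [42]
    Merge: [19] + [42] -> [19, 42]
  Merge: [41, 46] + [19, 42] -> [19, 41, 42, 46]
  Split: [15, 44, 19, 29] -> [15, 44] and [19, 29]
    Split: [15, 44] -> [15] and [44]
    Merge: [15] + [44] -> [15, 44]
    Split: [19, 29] -> [19] and [29]
    Merge: [19] + [29] -> [19, 29]
  Merge: [15, 44] + [19, 29] -> [15, 19, 29, 44]
Merge: [19, 41, 42, 46] + [15, 19, 29, 44] -> [15, 19, 19, 29, 41, 42, 44, 46]

Final sorted array: [15, 19, 19, 29, 41, 42, 44, 46]

The merge sort proceeds by recursively splitting the array and merging sorted halves.
After all merges, the sorted array is [15, 19, 19, 29, 41, 42, 44, 46].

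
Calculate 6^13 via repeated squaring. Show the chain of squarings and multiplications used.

Computing 6^13 by squaring (build up from 6^1; each line after the first costs one multiplication):

6^1 = 6
6^2 = (6^1)^2 = 6^2 = 36
6^3 = 6 * 6^2 = 6 * 36 = 216
6^6 = (6^3)^2 = 216^2 = 46656
6^12 = (6^6)^2 = 46656^2 = 2176782336
6^13 = 6 * 6^12 = 6 * 2176782336 = 13060694016

Result: 13060694016
Multiplications needed: 5 (5 lines after 6^1)

6^13 = 13060694016. Using exponentiation by squaring, this requires 5 multiplications. The key idea: if the exponent is even, square the half-power; if odd, multiply by the base once.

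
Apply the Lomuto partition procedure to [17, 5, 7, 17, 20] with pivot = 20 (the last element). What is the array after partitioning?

Lomuto partition with pivot = 20:

Initial array: [17, 5, 7, 17, 20]

arr[0]=17 <= 20: swap with position 0, array becomes [17, 5, 7, 17, 20]
arr[1]=5 <= 20: swap with position 1, array becomes [17, 5, 7, 17, 20]
arr[2]=7 <= 20: swap with position 2, array becomes [17, 5, 7, 17, 20]
arr[3]=17 <= 20: swap with position 3, array becomes [17, 5, 7, 17, 20]

Place pivot at position 4: [17, 5, 7, 17, 20]
Pivot position: 4

After partitioning with pivot 20, the array becomes [17, 5, 7, 17, 20]. The pivot is placed at index 4. All elements to the left of the pivot are <= 20, and all elements to the right are > 20.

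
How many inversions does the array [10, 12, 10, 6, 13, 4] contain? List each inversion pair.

Finding inversions in [10, 12, 10, 6, 13, 4]:

(0, 3): arr[0]=10 > arr[3]=6
(0, 5): arr[0]=10 > arr[5]=4
(1, 2): arr[1]=12 > arr[2]=10
(1, 3): arr[1]=12 > arr[3]=6
(1, 5): arr[1]=12 > arr[5]=4
(2, 3): arr[2]=10 > arr[3]=6
(2, 5): arr[2]=10 > arr[5]=4
(3, 5): arr[3]=6 > arr[5]=4
(4, 5): arr[4]=13 > arr[5]=4

Total inversions: 9

The array has 9 inversion(s): (0,3), (0,5), (1,2), (1,3), (1,5), (2,3), (2,5), (3,5), (4,5). Each pair (i,j) satisfies i < j and arr[i] > arr[j].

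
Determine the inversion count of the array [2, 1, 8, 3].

Finding inversions in [2, 1, 8, 3]:

(0, 1): arr[0]=2 > arr[1]=1
(2, 3): arr[2]=8 > arr[3]=3

Total inversions: 2

The array has 2 inversion(s): (0,1), (2,3). Each pair (i,j) satisfies i < j and arr[i] > arr[j].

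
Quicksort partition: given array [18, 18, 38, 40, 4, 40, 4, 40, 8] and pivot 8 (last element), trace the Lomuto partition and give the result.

Lomuto partition with pivot = 8:

Initial array: [18, 18, 38, 40, 4, 40, 4, 40, 8]

arr[0]=18 > 8: no swap
arr[1]=18 > 8: no swap
arr[2]=38 > 8: no swap
arr[3]=40 > 8: no swap
arr[4]=4 <= 8: swap with position 0, array becomes [4, 18, 38, 40, 18, 40, 4, 40, 8]
arr[5]=40 > 8: no swap
arr[6]=4 <= 8: swap with position 1, array becomes [4, 4, 38, 40, 18, 40, 18, 40, 8]
arr[7]=40 > 8: no swap

Place pivot at position 2: [4, 4, 8, 40, 18, 40, 18, 40, 38]
Pivot position: 2

After partitioning with pivot 8, the array becomes [4, 4, 8, 40, 18, 40, 18, 40, 38]. The pivot is placed at index 2. All elements to the left of the pivot are <= 8, and all elements to the right are > 8.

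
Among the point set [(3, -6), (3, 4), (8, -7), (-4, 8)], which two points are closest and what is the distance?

Computing all pairwise distances among 4 points:

d((3, -6), (3, 4)) = 10.0
d((3, -6), (8, -7)) = 5.099 <-- minimum
d((3, -6), (-4, 8)) = 15.6525
d((3, 4), (8, -7)) = 12.083
d((3, 4), (-4, 8)) = 8.0623
d((8, -7), (-4, 8)) = 19.2094

Closest pair: (3, -6) and (8, -7) with distance 5.099

The closest pair is (3, -6) and (8, -7) with Euclidean distance 5.099. For 4 points, brute-force pairwise comparison is shown above. For large n, the divide-and-conquer algorithm (sort by x, recurse on halves, check the dividing strip) achieves O(n log n).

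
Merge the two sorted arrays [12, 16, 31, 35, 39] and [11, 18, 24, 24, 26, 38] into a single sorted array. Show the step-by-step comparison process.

Merging process:

Compare 12 vs 11: take 11 from right. Merged: [11]
Compare 12 vs 18: take 12 from left. Merged: [11, 12]
Compare 16 vs 18: take 16 from left. Merged: [11, 12, 16]
Compare 31 vs 18: take 18 from right. Merged: [11, 12, 16, 18]
Compare 31 vs 24: take 24 from right. Merged: [11, 12, 16, 18, 24]
Compare 31 vs 24: take 24 from right. Merged: [11, 12, 16, 18, 24, 24]
Compare 31 vs 26: take 26 from right. Merged: [11, 12, 16, 18, 24, 24, 26]
Compare 31 vs 38: take 31 from left. Merged: [11, 12, 16, 18, 24, 24, 26, 31]
Compare 35 vs 38: take 35 from left. Merged: [11, 12, 16, 18, 24, 24, 26, 31, 35]
Compare 39 vs 38: take 38 from right. Merged: [11, 12, 16, 18, 24, 24, 26, 31, 35, 38]
Append remaining from left: [39]. Merged: [11, 12, 16, 18, 24, 24, 26, 31, 35, 38, 39]

Final merged array: [11, 12, 16, 18, 24, 24, 26, 31, 35, 38, 39]
Total comparisons: 10

The merged array is [11, 12, 16, 18, 24, 24, 26, 31, 35, 38, 39], requiring 10 comparisons. The merge step runs in O(n) time where n is the total number of elements.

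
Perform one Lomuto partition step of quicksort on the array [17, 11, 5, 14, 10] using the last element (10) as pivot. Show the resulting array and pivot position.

Lomuto partition with pivot = 10:

Initial array: [17, 11, 5, 14, 10]

arr[0]=17 > 10: no swap
arr[1]=11 > 10: no swap
arr[2]=5 <= 10: swap with position 0, array becomes [5, 11, 17, 14, 10]
arr[3]=14 > 10: no swap

Place pivot at position 1: [5, 10, 17, 14, 11]
Pivot position: 1

After partitioning with pivot 10, the array becomes [5, 10, 17, 14, 11]. The pivot is placed at index 1. All elements to the left of the pivot are <= 10, and all elements to the right are > 10.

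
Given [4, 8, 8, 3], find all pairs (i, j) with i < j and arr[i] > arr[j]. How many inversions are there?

Finding inversions in [4, 8, 8, 3]:

(0, 3): arr[0]=4 > arr[3]=3
(1, 3): arr[1]=8 > arr[3]=3
(2, 3): arr[2]=8 > arr[3]=3

Total inversions: 3

The array has 3 inversion(s): (0,3), (1,3), (2,3). Each pair (i,j) satisfies i < j and arr[i] > arr[j].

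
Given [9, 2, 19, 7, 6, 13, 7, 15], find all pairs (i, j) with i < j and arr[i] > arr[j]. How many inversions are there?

Finding inversions in [9, 2, 19, 7, 6, 13, 7, 15]:

(0, 1): arr[0]=9 > arr[1]=2
(0, 3): arr[0]=9 > arr[3]=7
(0, 4): arr[0]=9 > arr[4]=6
(0, 6): arr[0]=9 > arr[6]=7
(2, 3): arr[2]=19 > arr[3]=7
(2, 4): arr[2]=19 > arr[4]=6
(2, 5): arr[2]=19 > arr[5]=13
(2, 6): arr[2]=19 > arr[6]=7
(2, 7): arr[2]=19 > arr[7]=15
(3, 4): arr[3]=7 > arr[4]=6
(5, 6): arr[5]=13 > arr[6]=7

Total inversions: 11

The array has 11 inversion(s): (0,1), (0,3), (0,4), (0,6), (2,3), (2,4), (2,5), (2,6), (2,7), (3,4), (5,6). Each pair (i,j) satisfies i < j and arr[i] > arr[j].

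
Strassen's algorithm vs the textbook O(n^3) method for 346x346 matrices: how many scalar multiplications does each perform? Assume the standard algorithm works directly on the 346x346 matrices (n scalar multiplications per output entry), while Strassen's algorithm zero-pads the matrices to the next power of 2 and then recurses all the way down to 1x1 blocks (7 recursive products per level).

Matrix multiplication for 346x346 matrices:

Strassen's algorithm requires power-of-2 dimensions. Pad 346x346 to 512x512 (next power of 2).

Standard algorithm: 346^3 = 41421736 multiplications
Strassen's algorithm: 7^(log2(512)) = 7^9 = 40353607 multiplications
Savings: 41421736 - 40353607 = 1068129 multiplications

Standard: 41421736 multiplications (346^3). Strassen: 40353607 multiplications (7^9, after padding to 512x512). Strassen reduces 8 recursive multiplications to 7 at each level.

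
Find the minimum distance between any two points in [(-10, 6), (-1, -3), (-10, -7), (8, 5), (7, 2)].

Computing all pairwise distances among 5 points:

d((-10, 6), (-1, -3)) = 12.7279
d((-10, 6), (-10, -7)) = 13.0
d((-10, 6), (8, 5)) = 18.0278
d((-10, 6), (7, 2)) = 17.4642
d((-1, -3), (-10, -7)) = 9.8489
d((-1, -3), (8, 5)) = 12.0416
d((-1, -3), (7, 2)) = 9.434
d((-10, -7), (8, 5)) = 21.6333
d((-10, -7), (7, 2)) = 19.2354
d((8, 5), (7, 2)) = 3.1623 <-- minimum

Closest pair: (8, 5) and (7, 2) with distance 3.1623

The closest pair is (8, 5) and (7, 2) with Euclidean distance 3.1623. For 5 points, brute-force pairwise comparison is shown above. For large n, the divide-and-conquer algorithm (sort by x, recurse on halves, check the dividing strip) achieves O(n log n).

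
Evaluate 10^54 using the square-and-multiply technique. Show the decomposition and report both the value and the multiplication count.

Computing 10^54 by squaring (build up from 10^1; each line after the first costs one multiplication):

10^1 = 10
10^2 = (10^1)^2 = 10^2 = 100
10^3 = 10 * 10^2 = 10 * 100 = 1000
10^6 = (10^3)^2 = 1000^2 = 1000000
10^12 = (10^6)^2 = 1000000^2 = 1000000000000
10^13 = 10 * 10^12 = 10 * 1000000000000 = 10000000000000
10^26 = (10^13)^2 = 10000000000000^2 = 100000000000000000000000000
10^27 = 10 * 10^26 = 10 * 100000000000000000000000000 = 1000000000000000000000000000
10^54 = (10^27)^2 = 1000000000000000000000000000^2 = 1000000000000000000000000000000000000000000000000000000

Result: 1000000000000000000000000000000000000000000000000000000
Multiplications needed: 8 (8 lines after 10^1)

10^54 = 1000000000000000000000000000000000000000000000000000000. Using exponentiation by squaring, this requires 8 multiplications. The key idea: if the exponent is even, square the half-power; if odd, multiply by the base once.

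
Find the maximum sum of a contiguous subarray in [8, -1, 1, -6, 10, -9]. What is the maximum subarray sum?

Using Kadane's algorithm on [8, -1, 1, -6, 10, -9]:

Scanning through the array:
Position 1 (value -1): max_ending_here = 7, max_so_far = 8
Position 2 (value 1): max_ending_here = 8, max_so_far = 8
Position 3 (value -6): max_ending_here = 2, max_so_far = 8
Position 4 (value 10): max_ending_here = 12, max_so_far = 12
Position 5 (value -9): max_ending_here = 3, max_so_far = 12

Maximum subarray: [8, -1, 1, -6, 10]
Maximum sum: 12

The maximum subarray is [8, -1, 1, -6, 10] with sum 12. This subarray runs from index 0 to index 4.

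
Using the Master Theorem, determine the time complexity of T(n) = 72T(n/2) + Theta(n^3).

Master Theorem for T(n) = 72T(n/2) + O(n^3):

a = 72, b = 2, c = 3
log_b(a) = log_2(72) = 6.1699

Case 1: c = 3 < log_2(72) = 6.1699
T(n) = O(n^(log_2 72))

For T(n) = 72T(n/2) + O(n^3): log_2(72) = 6.1699. This is Case 1 of the Master Theorem (c < log_b(a), work dominated by leaves), giving O(n^(log_2 72)).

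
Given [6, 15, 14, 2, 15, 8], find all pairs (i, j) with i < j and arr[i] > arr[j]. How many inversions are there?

Finding inversions in [6, 15, 14, 2, 15, 8]:

(0, 3): arr[0]=6 > arr[3]=2
(1, 2): arr[1]=15 > arr[2]=14
(1, 3): arr[1]=15 > arr[3]=2
(1, 5): arr[1]=15 > arr[5]=8
(2, 3): arr[2]=14 > arr[3]=2
(2, 5): arr[2]=14 > arr[5]=8
(4, 5): arr[4]=15 > arr[5]=8

Total inversions: 7

The array has 7 inversion(s): (0,3), (1,2), (1,3), (1,5), (2,3), (2,5), (4,5). Each pair (i,j) satisfies i < j and arr[i] > arr[j].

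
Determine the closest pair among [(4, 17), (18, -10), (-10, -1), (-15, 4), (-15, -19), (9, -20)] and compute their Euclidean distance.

Computing all pairwise distances among 6 points:

d((4, 17), (18, -10)) = 30.4138
d((4, 17), (-10, -1)) = 22.8035
d((4, 17), (-15, 4)) = 23.0217
d((4, 17), (-15, -19)) = 40.7063
d((4, 17), (9, -20)) = 37.3363
d((18, -10), (-10, -1)) = 29.4109
d((18, -10), (-15, 4)) = 35.8469
d((18, -10), (-15, -19)) = 34.2053
d((18, -10), (9, -20)) = 13.4536
d((-10, -1), (-15, 4)) = 7.0711 <-- minimum
d((-10, -1), (-15, -19)) = 18.6815
d((-10, -1), (9, -20)) = 26.8701
d((-15, 4), (-15, -19)) = 23.0
d((-15, 4), (9, -20)) = 33.9411
d((-15, -19), (9, -20)) = 24.0208

Closest pair: (-10, -1) and (-15, 4) with distance 7.0711

The closest pair is (-10, -1) and (-15, 4) with Euclidean distance 7.0711. For 6 points, brute-force pairwise comparison is shown above. For large n, the divide-and-conquer algorithm (sort by x, recurse on halves, check the dividing strip) achieves O(n log n).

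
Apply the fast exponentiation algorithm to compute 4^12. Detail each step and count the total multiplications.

Computing 4^12 by squaring (build up from 4^1; each line after the first costs one multiplication):

4^1 = 4
4^2 = (4^1)^2 = 4^2 = 16
4^3 = 4 * 4^2 = 4 * 16 = 64
4^6 = (4^3)^2 = 64^2 = 4096
4^12 = (4^6)^2 = 4096^2 = 16777216

Result: 16777216
Multiplications needed: 4 (4 lines after 4^1)

4^12 = 16777216. Using exponentiation by squaring, this requires 4 multiplications. The key idea: if the exponent is even, square the half-power; if odd, multiply by the base once.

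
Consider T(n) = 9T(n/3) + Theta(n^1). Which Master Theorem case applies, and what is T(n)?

Master Theorem for T(n) = 9T(n/3) + O(n^1):

a = 9, b = 3, c = 1
log_b(a) = log_3(9) = 2.0000

Case 1: c = 1 < log_3(9) = 2.0000
T(n) = O(n^(log_3 9)) = O(n^2)

For T(n) = 9T(n/3) + O(n^1): log_3(9) = 2.0000. This is Case 1 of the Master Theorem (c < log_b(a), work dominated by leaves), giving O(n^2).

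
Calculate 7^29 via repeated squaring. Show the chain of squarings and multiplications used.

Computing 7^29 by squaring (build up from 7^1; each line after the first costs one multiplication):

7^1 = 7
7^2 = (7^1)^2 = 7^2 = 49
7^3 = 7 * 7^2 = 7 * 49 = 343
7^6 = (7^3)^2 = 343^2 = 117649
7^7 = 7 * 7^6 = 7 * 117649 = 823543
7^14 = (7^7)^2 = 823543^2 = 678223072849
7^28 = (7^14)^2 = 678223072849^2 = 459986536544739960976801
7^29 = 7 * 7^28 = 7 * 459986536544739960976801 = 3219905755813179726837607

Result: 3219905755813179726837607
Multiplications needed: 7 (7 lines after 7^1)

7^29 = 3219905755813179726837607. Using exponentiation by squaring, this requires 7 multiplications. The key idea: if the exponent is even, square the half-power; if odd, multiply by the base once.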